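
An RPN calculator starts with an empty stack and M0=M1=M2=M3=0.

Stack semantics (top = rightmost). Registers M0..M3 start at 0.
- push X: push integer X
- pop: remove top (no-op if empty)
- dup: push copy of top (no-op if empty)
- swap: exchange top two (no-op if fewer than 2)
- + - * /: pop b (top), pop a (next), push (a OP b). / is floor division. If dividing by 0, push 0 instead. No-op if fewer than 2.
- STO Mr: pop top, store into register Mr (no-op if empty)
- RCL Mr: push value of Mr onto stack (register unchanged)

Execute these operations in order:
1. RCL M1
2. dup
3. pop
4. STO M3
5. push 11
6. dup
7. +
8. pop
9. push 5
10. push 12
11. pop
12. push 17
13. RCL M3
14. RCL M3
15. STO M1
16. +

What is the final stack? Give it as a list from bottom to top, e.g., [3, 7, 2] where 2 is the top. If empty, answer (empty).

Answer: [5, 17]

Derivation:
After op 1 (RCL M1): stack=[0] mem=[0,0,0,0]
After op 2 (dup): stack=[0,0] mem=[0,0,0,0]
After op 3 (pop): stack=[0] mem=[0,0,0,0]
After op 4 (STO M3): stack=[empty] mem=[0,0,0,0]
After op 5 (push 11): stack=[11] mem=[0,0,0,0]
After op 6 (dup): stack=[11,11] mem=[0,0,0,0]
After op 7 (+): stack=[22] mem=[0,0,0,0]
After op 8 (pop): stack=[empty] mem=[0,0,0,0]
After op 9 (push 5): stack=[5] mem=[0,0,0,0]
After op 10 (push 12): stack=[5,12] mem=[0,0,0,0]
After op 11 (pop): stack=[5] mem=[0,0,0,0]
After op 12 (push 17): stack=[5,17] mem=[0,0,0,0]
After op 13 (RCL M3): stack=[5,17,0] mem=[0,0,0,0]
After op 14 (RCL M3): stack=[5,17,0,0] mem=[0,0,0,0]
After op 15 (STO M1): stack=[5,17,0] mem=[0,0,0,0]
After op 16 (+): stack=[5,17] mem=[0,0,0,0]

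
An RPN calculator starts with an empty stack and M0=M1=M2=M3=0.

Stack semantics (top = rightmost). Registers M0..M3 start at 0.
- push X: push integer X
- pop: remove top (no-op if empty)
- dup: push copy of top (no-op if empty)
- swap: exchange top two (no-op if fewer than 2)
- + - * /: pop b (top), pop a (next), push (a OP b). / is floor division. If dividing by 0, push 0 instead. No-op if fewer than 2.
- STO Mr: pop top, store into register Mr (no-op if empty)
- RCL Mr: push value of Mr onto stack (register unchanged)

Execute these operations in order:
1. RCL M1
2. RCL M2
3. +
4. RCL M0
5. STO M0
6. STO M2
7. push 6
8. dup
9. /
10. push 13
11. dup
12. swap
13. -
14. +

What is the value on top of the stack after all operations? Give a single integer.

After op 1 (RCL M1): stack=[0] mem=[0,0,0,0]
After op 2 (RCL M2): stack=[0,0] mem=[0,0,0,0]
After op 3 (+): stack=[0] mem=[0,0,0,0]
After op 4 (RCL M0): stack=[0,0] mem=[0,0,0,0]
After op 5 (STO M0): stack=[0] mem=[0,0,0,0]
After op 6 (STO M2): stack=[empty] mem=[0,0,0,0]
After op 7 (push 6): stack=[6] mem=[0,0,0,0]
After op 8 (dup): stack=[6,6] mem=[0,0,0,0]
After op 9 (/): stack=[1] mem=[0,0,0,0]
After op 10 (push 13): stack=[1,13] mem=[0,0,0,0]
After op 11 (dup): stack=[1,13,13] mem=[0,0,0,0]
After op 12 (swap): stack=[1,13,13] mem=[0,0,0,0]
After op 13 (-): stack=[1,0] mem=[0,0,0,0]
After op 14 (+): stack=[1] mem=[0,0,0,0]

Answer: 1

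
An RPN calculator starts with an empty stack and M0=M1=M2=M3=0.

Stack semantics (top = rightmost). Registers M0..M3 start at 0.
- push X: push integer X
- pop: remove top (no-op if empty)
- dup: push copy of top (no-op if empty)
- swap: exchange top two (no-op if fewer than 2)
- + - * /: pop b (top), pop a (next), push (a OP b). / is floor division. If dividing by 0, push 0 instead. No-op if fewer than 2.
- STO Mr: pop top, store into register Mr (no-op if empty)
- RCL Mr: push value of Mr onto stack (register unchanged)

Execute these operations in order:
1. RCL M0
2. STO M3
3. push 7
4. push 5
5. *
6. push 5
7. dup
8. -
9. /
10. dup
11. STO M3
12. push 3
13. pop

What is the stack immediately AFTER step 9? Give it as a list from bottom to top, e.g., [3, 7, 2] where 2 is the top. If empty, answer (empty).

After op 1 (RCL M0): stack=[0] mem=[0,0,0,0]
After op 2 (STO M3): stack=[empty] mem=[0,0,0,0]
After op 3 (push 7): stack=[7] mem=[0,0,0,0]
After op 4 (push 5): stack=[7,5] mem=[0,0,0,0]
After op 5 (*): stack=[35] mem=[0,0,0,0]
After op 6 (push 5): stack=[35,5] mem=[0,0,0,0]
After op 7 (dup): stack=[35,5,5] mem=[0,0,0,0]
After op 8 (-): stack=[35,0] mem=[0,0,0,0]
After op 9 (/): stack=[0] mem=[0,0,0,0]

[0]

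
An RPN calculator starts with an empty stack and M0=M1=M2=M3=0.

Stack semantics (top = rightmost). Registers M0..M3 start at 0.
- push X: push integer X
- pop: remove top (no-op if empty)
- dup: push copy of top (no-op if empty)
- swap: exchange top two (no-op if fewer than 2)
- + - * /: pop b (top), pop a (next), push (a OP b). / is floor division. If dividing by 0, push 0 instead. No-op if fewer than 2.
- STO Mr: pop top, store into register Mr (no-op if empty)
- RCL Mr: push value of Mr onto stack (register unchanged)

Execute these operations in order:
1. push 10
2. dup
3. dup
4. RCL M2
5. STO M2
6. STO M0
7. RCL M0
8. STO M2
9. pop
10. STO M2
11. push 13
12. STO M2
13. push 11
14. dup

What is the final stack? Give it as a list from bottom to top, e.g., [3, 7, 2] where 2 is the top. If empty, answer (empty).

Answer: [11, 11]

Derivation:
After op 1 (push 10): stack=[10] mem=[0,0,0,0]
After op 2 (dup): stack=[10,10] mem=[0,0,0,0]
After op 3 (dup): stack=[10,10,10] mem=[0,0,0,0]
After op 4 (RCL M2): stack=[10,10,10,0] mem=[0,0,0,0]
After op 5 (STO M2): stack=[10,10,10] mem=[0,0,0,0]
After op 6 (STO M0): stack=[10,10] mem=[10,0,0,0]
After op 7 (RCL M0): stack=[10,10,10] mem=[10,0,0,0]
After op 8 (STO M2): stack=[10,10] mem=[10,0,10,0]
After op 9 (pop): stack=[10] mem=[10,0,10,0]
After op 10 (STO M2): stack=[empty] mem=[10,0,10,0]
After op 11 (push 13): stack=[13] mem=[10,0,10,0]
After op 12 (STO M2): stack=[empty] mem=[10,0,13,0]
After op 13 (push 11): stack=[11] mem=[10,0,13,0]
After op 14 (dup): stack=[11,11] mem=[10,0,13,0]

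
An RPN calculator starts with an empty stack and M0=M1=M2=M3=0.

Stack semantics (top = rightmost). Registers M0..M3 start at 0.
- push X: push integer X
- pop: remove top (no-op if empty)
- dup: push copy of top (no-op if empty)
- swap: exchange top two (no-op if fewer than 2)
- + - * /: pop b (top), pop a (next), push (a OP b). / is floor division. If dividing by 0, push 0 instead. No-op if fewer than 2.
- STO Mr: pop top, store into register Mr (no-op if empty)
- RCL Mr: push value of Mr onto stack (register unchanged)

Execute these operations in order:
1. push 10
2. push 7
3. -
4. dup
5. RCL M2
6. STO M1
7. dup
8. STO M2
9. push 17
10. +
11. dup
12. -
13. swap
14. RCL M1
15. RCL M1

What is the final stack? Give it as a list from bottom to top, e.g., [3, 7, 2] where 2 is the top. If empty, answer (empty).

Answer: [0, 3, 0, 0]

Derivation:
After op 1 (push 10): stack=[10] mem=[0,0,0,0]
After op 2 (push 7): stack=[10,7] mem=[0,0,0,0]
After op 3 (-): stack=[3] mem=[0,0,0,0]
After op 4 (dup): stack=[3,3] mem=[0,0,0,0]
After op 5 (RCL M2): stack=[3,3,0] mem=[0,0,0,0]
After op 6 (STO M1): stack=[3,3] mem=[0,0,0,0]
After op 7 (dup): stack=[3,3,3] mem=[0,0,0,0]
After op 8 (STO M2): stack=[3,3] mem=[0,0,3,0]
After op 9 (push 17): stack=[3,3,17] mem=[0,0,3,0]
After op 10 (+): stack=[3,20] mem=[0,0,3,0]
After op 11 (dup): stack=[3,20,20] mem=[0,0,3,0]
After op 12 (-): stack=[3,0] mem=[0,0,3,0]
After op 13 (swap): stack=[0,3] mem=[0,0,3,0]
After op 14 (RCL M1): stack=[0,3,0] mem=[0,0,3,0]
After op 15 (RCL M1): stack=[0,3,0,0] mem=[0,0,3,0]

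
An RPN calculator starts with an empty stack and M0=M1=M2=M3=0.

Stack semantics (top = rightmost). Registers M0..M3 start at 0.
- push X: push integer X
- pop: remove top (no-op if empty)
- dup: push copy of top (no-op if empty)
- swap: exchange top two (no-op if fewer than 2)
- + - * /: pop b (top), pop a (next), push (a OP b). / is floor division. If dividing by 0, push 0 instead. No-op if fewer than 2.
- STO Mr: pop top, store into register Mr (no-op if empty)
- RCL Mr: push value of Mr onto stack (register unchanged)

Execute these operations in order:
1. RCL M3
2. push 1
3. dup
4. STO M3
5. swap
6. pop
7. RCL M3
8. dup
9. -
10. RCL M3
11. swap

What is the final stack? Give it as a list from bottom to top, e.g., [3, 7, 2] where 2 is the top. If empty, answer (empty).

After op 1 (RCL M3): stack=[0] mem=[0,0,0,0]
After op 2 (push 1): stack=[0,1] mem=[0,0,0,0]
After op 3 (dup): stack=[0,1,1] mem=[0,0,0,0]
After op 4 (STO M3): stack=[0,1] mem=[0,0,0,1]
After op 5 (swap): stack=[1,0] mem=[0,0,0,1]
After op 6 (pop): stack=[1] mem=[0,0,0,1]
After op 7 (RCL M3): stack=[1,1] mem=[0,0,0,1]
After op 8 (dup): stack=[1,1,1] mem=[0,0,0,1]
After op 9 (-): stack=[1,0] mem=[0,0,0,1]
After op 10 (RCL M3): stack=[1,0,1] mem=[0,0,0,1]
After op 11 (swap): stack=[1,1,0] mem=[0,0,0,1]

Answer: [1, 1, 0]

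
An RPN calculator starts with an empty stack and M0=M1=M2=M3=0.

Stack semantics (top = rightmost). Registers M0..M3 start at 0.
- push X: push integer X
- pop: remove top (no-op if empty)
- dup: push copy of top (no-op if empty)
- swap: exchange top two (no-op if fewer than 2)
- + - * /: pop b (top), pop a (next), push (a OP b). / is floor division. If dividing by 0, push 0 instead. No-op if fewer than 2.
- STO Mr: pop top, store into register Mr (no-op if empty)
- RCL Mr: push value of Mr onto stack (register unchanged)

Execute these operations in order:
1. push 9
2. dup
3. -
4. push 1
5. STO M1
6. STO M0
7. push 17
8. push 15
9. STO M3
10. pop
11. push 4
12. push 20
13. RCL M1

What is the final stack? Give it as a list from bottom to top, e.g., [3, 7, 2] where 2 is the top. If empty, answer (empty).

Answer: [4, 20, 1]

Derivation:
After op 1 (push 9): stack=[9] mem=[0,0,0,0]
After op 2 (dup): stack=[9,9] mem=[0,0,0,0]
After op 3 (-): stack=[0] mem=[0,0,0,0]
After op 4 (push 1): stack=[0,1] mem=[0,0,0,0]
After op 5 (STO M1): stack=[0] mem=[0,1,0,0]
After op 6 (STO M0): stack=[empty] mem=[0,1,0,0]
After op 7 (push 17): stack=[17] mem=[0,1,0,0]
After op 8 (push 15): stack=[17,15] mem=[0,1,0,0]
After op 9 (STO M3): stack=[17] mem=[0,1,0,15]
After op 10 (pop): stack=[empty] mem=[0,1,0,15]
After op 11 (push 4): stack=[4] mem=[0,1,0,15]
After op 12 (push 20): stack=[4,20] mem=[0,1,0,15]
After op 13 (RCL M1): stack=[4,20,1] mem=[0,1,0,15]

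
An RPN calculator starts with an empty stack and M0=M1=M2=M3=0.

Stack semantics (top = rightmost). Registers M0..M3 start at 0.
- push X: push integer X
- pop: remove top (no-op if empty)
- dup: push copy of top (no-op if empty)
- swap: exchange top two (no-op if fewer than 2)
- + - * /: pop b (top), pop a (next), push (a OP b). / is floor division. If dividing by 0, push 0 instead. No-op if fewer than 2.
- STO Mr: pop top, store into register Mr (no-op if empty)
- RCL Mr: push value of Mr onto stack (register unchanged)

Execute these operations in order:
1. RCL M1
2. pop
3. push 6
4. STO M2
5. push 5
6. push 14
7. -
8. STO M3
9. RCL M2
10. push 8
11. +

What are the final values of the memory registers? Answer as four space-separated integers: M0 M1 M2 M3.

Answer: 0 0 6 -9

Derivation:
After op 1 (RCL M1): stack=[0] mem=[0,0,0,0]
After op 2 (pop): stack=[empty] mem=[0,0,0,0]
After op 3 (push 6): stack=[6] mem=[0,0,0,0]
After op 4 (STO M2): stack=[empty] mem=[0,0,6,0]
After op 5 (push 5): stack=[5] mem=[0,0,6,0]
After op 6 (push 14): stack=[5,14] mem=[0,0,6,0]
After op 7 (-): stack=[-9] mem=[0,0,6,0]
After op 8 (STO M3): stack=[empty] mem=[0,0,6,-9]
After op 9 (RCL M2): stack=[6] mem=[0,0,6,-9]
After op 10 (push 8): stack=[6,8] mem=[0,0,6,-9]
After op 11 (+): stack=[14] mem=[0,0,6,-9]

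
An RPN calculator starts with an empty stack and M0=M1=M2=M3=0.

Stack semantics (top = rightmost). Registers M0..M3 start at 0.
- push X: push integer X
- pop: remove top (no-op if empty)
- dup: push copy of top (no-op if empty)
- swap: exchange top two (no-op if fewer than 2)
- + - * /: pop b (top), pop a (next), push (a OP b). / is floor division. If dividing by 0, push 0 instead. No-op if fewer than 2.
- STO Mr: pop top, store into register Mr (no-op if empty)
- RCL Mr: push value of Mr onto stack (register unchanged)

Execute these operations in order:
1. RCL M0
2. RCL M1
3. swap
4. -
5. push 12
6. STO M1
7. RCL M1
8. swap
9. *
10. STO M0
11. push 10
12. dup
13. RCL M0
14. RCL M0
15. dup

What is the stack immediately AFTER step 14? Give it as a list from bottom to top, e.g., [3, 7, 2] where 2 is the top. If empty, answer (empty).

After op 1 (RCL M0): stack=[0] mem=[0,0,0,0]
After op 2 (RCL M1): stack=[0,0] mem=[0,0,0,0]
After op 3 (swap): stack=[0,0] mem=[0,0,0,0]
After op 4 (-): stack=[0] mem=[0,0,0,0]
After op 5 (push 12): stack=[0,12] mem=[0,0,0,0]
After op 6 (STO M1): stack=[0] mem=[0,12,0,0]
After op 7 (RCL M1): stack=[0,12] mem=[0,12,0,0]
After op 8 (swap): stack=[12,0] mem=[0,12,0,0]
After op 9 (*): stack=[0] mem=[0,12,0,0]
After op 10 (STO M0): stack=[empty] mem=[0,12,0,0]
After op 11 (push 10): stack=[10] mem=[0,12,0,0]
After op 12 (dup): stack=[10,10] mem=[0,12,0,0]
After op 13 (RCL M0): stack=[10,10,0] mem=[0,12,0,0]
After op 14 (RCL M0): stack=[10,10,0,0] mem=[0,12,0,0]

[10, 10, 0, 0]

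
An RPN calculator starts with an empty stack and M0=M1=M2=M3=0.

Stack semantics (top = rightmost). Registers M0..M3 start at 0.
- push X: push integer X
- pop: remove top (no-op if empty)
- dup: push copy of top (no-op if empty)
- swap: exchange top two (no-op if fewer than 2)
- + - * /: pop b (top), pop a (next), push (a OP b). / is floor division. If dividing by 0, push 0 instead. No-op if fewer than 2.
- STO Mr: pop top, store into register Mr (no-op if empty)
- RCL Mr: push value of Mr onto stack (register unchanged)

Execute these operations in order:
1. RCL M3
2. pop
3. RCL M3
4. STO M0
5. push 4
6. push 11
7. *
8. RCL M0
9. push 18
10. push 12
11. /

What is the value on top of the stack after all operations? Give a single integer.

After op 1 (RCL M3): stack=[0] mem=[0,0,0,0]
After op 2 (pop): stack=[empty] mem=[0,0,0,0]
After op 3 (RCL M3): stack=[0] mem=[0,0,0,0]
After op 4 (STO M0): stack=[empty] mem=[0,0,0,0]
After op 5 (push 4): stack=[4] mem=[0,0,0,0]
After op 6 (push 11): stack=[4,11] mem=[0,0,0,0]
After op 7 (*): stack=[44] mem=[0,0,0,0]
After op 8 (RCL M0): stack=[44,0] mem=[0,0,0,0]
After op 9 (push 18): stack=[44,0,18] mem=[0,0,0,0]
After op 10 (push 12): stack=[44,0,18,12] mem=[0,0,0,0]
After op 11 (/): stack=[44,0,1] mem=[0,0,0,0]

Answer: 1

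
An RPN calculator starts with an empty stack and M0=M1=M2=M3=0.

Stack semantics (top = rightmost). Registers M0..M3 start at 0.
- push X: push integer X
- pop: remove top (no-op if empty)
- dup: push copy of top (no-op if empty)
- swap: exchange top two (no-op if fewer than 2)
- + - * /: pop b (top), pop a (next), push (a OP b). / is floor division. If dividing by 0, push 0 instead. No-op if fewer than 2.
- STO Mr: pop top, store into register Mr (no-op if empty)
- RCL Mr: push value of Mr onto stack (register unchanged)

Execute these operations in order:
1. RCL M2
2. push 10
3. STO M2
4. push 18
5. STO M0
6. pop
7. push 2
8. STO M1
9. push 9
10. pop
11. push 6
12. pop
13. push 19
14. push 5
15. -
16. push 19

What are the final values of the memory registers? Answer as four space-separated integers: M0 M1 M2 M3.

After op 1 (RCL M2): stack=[0] mem=[0,0,0,0]
After op 2 (push 10): stack=[0,10] mem=[0,0,0,0]
After op 3 (STO M2): stack=[0] mem=[0,0,10,0]
After op 4 (push 18): stack=[0,18] mem=[0,0,10,0]
After op 5 (STO M0): stack=[0] mem=[18,0,10,0]
After op 6 (pop): stack=[empty] mem=[18,0,10,0]
After op 7 (push 2): stack=[2] mem=[18,0,10,0]
After op 8 (STO M1): stack=[empty] mem=[18,2,10,0]
After op 9 (push 9): stack=[9] mem=[18,2,10,0]
After op 10 (pop): stack=[empty] mem=[18,2,10,0]
After op 11 (push 6): stack=[6] mem=[18,2,10,0]
After op 12 (pop): stack=[empty] mem=[18,2,10,0]
After op 13 (push 19): stack=[19] mem=[18,2,10,0]
After op 14 (push 5): stack=[19,5] mem=[18,2,10,0]
After op 15 (-): stack=[14] mem=[18,2,10,0]
After op 16 (push 19): stack=[14,19] mem=[18,2,10,0]

Answer: 18 2 10 0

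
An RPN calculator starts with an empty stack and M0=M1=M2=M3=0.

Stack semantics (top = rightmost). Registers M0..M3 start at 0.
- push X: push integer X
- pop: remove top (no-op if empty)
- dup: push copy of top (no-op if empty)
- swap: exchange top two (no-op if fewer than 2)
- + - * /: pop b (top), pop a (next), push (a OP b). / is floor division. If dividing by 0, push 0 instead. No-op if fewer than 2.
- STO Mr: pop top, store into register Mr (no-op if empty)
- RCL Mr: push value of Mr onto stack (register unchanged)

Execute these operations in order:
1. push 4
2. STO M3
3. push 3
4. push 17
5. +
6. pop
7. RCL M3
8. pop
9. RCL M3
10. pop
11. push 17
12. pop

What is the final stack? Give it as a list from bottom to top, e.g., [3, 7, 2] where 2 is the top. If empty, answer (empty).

After op 1 (push 4): stack=[4] mem=[0,0,0,0]
After op 2 (STO M3): stack=[empty] mem=[0,0,0,4]
After op 3 (push 3): stack=[3] mem=[0,0,0,4]
After op 4 (push 17): stack=[3,17] mem=[0,0,0,4]
After op 5 (+): stack=[20] mem=[0,0,0,4]
After op 6 (pop): stack=[empty] mem=[0,0,0,4]
After op 7 (RCL M3): stack=[4] mem=[0,0,0,4]
After op 8 (pop): stack=[empty] mem=[0,0,0,4]
After op 9 (RCL M3): stack=[4] mem=[0,0,0,4]
After op 10 (pop): stack=[empty] mem=[0,0,0,4]
After op 11 (push 17): stack=[17] mem=[0,0,0,4]
After op 12 (pop): stack=[empty] mem=[0,0,0,4]

Answer: (empty)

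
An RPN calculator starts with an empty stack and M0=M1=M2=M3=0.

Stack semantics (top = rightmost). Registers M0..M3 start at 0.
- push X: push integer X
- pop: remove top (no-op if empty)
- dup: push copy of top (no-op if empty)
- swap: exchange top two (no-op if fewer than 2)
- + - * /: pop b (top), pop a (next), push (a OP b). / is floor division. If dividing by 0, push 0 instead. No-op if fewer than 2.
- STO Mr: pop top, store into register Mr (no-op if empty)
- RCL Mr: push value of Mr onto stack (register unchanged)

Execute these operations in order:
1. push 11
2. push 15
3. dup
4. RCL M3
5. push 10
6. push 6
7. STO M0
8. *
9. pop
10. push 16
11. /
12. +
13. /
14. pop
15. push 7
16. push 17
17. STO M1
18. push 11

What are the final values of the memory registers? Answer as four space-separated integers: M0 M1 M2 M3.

Answer: 6 17 0 0

Derivation:
After op 1 (push 11): stack=[11] mem=[0,0,0,0]
After op 2 (push 15): stack=[11,15] mem=[0,0,0,0]
After op 3 (dup): stack=[11,15,15] mem=[0,0,0,0]
After op 4 (RCL M3): stack=[11,15,15,0] mem=[0,0,0,0]
After op 5 (push 10): stack=[11,15,15,0,10] mem=[0,0,0,0]
After op 6 (push 6): stack=[11,15,15,0,10,6] mem=[0,0,0,0]
After op 7 (STO M0): stack=[11,15,15,0,10] mem=[6,0,0,0]
After op 8 (*): stack=[11,15,15,0] mem=[6,0,0,0]
After op 9 (pop): stack=[11,15,15] mem=[6,0,0,0]
After op 10 (push 16): stack=[11,15,15,16] mem=[6,0,0,0]
After op 11 (/): stack=[11,15,0] mem=[6,0,0,0]
After op 12 (+): stack=[11,15] mem=[6,0,0,0]
After op 13 (/): stack=[0] mem=[6,0,0,0]
After op 14 (pop): stack=[empty] mem=[6,0,0,0]
After op 15 (push 7): stack=[7] mem=[6,0,0,0]
After op 16 (push 17): stack=[7,17] mem=[6,0,0,0]
After op 17 (STO M1): stack=[7] mem=[6,17,0,0]
After op 18 (push 11): stack=[7,11] mem=[6,17,0,0]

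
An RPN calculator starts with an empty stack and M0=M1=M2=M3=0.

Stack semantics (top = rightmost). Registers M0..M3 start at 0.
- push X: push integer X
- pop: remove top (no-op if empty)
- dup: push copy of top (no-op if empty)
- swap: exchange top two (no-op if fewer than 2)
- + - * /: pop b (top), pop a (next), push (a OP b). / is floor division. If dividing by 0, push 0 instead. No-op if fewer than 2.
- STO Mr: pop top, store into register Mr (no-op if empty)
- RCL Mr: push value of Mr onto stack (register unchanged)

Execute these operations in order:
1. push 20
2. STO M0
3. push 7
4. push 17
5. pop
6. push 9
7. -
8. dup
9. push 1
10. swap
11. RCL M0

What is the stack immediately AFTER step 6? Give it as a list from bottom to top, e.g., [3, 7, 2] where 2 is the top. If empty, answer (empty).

After op 1 (push 20): stack=[20] mem=[0,0,0,0]
After op 2 (STO M0): stack=[empty] mem=[20,0,0,0]
After op 3 (push 7): stack=[7] mem=[20,0,0,0]
After op 4 (push 17): stack=[7,17] mem=[20,0,0,0]
After op 5 (pop): stack=[7] mem=[20,0,0,0]
After op 6 (push 9): stack=[7,9] mem=[20,0,0,0]

[7, 9]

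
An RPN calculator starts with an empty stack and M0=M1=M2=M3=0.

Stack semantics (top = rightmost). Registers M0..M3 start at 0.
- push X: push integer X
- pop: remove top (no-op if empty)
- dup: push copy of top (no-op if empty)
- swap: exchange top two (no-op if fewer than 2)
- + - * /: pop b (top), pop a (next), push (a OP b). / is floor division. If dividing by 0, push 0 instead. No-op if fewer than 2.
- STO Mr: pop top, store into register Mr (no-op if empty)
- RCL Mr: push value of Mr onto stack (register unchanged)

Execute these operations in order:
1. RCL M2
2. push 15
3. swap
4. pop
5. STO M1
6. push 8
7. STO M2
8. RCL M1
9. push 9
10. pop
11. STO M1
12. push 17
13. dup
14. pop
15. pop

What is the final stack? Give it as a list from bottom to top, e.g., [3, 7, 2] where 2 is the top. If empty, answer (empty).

After op 1 (RCL M2): stack=[0] mem=[0,0,0,0]
After op 2 (push 15): stack=[0,15] mem=[0,0,0,0]
After op 3 (swap): stack=[15,0] mem=[0,0,0,0]
After op 4 (pop): stack=[15] mem=[0,0,0,0]
After op 5 (STO M1): stack=[empty] mem=[0,15,0,0]
After op 6 (push 8): stack=[8] mem=[0,15,0,0]
After op 7 (STO M2): stack=[empty] mem=[0,15,8,0]
After op 8 (RCL M1): stack=[15] mem=[0,15,8,0]
After op 9 (push 9): stack=[15,9] mem=[0,15,8,0]
After op 10 (pop): stack=[15] mem=[0,15,8,0]
After op 11 (STO M1): stack=[empty] mem=[0,15,8,0]
After op 12 (push 17): stack=[17] mem=[0,15,8,0]
After op 13 (dup): stack=[17,17] mem=[0,15,8,0]
After op 14 (pop): stack=[17] mem=[0,15,8,0]
After op 15 (pop): stack=[empty] mem=[0,15,8,0]

Answer: (empty)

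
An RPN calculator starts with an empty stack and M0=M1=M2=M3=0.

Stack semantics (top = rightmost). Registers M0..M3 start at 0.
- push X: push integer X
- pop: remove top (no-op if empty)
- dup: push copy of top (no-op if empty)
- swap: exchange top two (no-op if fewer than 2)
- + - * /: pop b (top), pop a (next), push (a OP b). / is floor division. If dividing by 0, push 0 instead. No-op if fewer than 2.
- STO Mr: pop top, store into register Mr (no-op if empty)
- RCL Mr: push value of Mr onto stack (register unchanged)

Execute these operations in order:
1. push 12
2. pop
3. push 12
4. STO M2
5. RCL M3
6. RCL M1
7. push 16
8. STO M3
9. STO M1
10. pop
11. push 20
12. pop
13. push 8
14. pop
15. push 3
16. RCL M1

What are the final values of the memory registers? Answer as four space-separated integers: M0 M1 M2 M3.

Answer: 0 0 12 16

Derivation:
After op 1 (push 12): stack=[12] mem=[0,0,0,0]
After op 2 (pop): stack=[empty] mem=[0,0,0,0]
After op 3 (push 12): stack=[12] mem=[0,0,0,0]
After op 4 (STO M2): stack=[empty] mem=[0,0,12,0]
After op 5 (RCL M3): stack=[0] mem=[0,0,12,0]
After op 6 (RCL M1): stack=[0,0] mem=[0,0,12,0]
After op 7 (push 16): stack=[0,0,16] mem=[0,0,12,0]
After op 8 (STO M3): stack=[0,0] mem=[0,0,12,16]
After op 9 (STO M1): stack=[0] mem=[0,0,12,16]
After op 10 (pop): stack=[empty] mem=[0,0,12,16]
After op 11 (push 20): stack=[20] mem=[0,0,12,16]
After op 12 (pop): stack=[empty] mem=[0,0,12,16]
After op 13 (push 8): stack=[8] mem=[0,0,12,16]
After op 14 (pop): stack=[empty] mem=[0,0,12,16]
After op 15 (push 3): stack=[3] mem=[0,0,12,16]
After op 16 (RCL M1): stack=[3,0] mem=[0,0,12,16]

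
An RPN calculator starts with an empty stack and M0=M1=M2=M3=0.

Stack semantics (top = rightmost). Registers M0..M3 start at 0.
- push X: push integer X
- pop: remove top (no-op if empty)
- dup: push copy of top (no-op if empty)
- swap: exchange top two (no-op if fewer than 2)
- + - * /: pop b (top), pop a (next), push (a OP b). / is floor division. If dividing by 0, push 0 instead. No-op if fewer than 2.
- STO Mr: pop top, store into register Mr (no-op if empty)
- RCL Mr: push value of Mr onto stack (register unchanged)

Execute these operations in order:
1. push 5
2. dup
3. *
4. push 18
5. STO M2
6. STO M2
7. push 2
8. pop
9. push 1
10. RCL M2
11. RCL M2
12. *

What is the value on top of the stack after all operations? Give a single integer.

Answer: 625

Derivation:
After op 1 (push 5): stack=[5] mem=[0,0,0,0]
After op 2 (dup): stack=[5,5] mem=[0,0,0,0]
After op 3 (*): stack=[25] mem=[0,0,0,0]
After op 4 (push 18): stack=[25,18] mem=[0,0,0,0]
After op 5 (STO M2): stack=[25] mem=[0,0,18,0]
After op 6 (STO M2): stack=[empty] mem=[0,0,25,0]
After op 7 (push 2): stack=[2] mem=[0,0,25,0]
After op 8 (pop): stack=[empty] mem=[0,0,25,0]
After op 9 (push 1): stack=[1] mem=[0,0,25,0]
After op 10 (RCL M2): stack=[1,25] mem=[0,0,25,0]
After op 11 (RCL M2): stack=[1,25,25] mem=[0,0,25,0]
After op 12 (*): stack=[1,625] mem=[0,0,25,0]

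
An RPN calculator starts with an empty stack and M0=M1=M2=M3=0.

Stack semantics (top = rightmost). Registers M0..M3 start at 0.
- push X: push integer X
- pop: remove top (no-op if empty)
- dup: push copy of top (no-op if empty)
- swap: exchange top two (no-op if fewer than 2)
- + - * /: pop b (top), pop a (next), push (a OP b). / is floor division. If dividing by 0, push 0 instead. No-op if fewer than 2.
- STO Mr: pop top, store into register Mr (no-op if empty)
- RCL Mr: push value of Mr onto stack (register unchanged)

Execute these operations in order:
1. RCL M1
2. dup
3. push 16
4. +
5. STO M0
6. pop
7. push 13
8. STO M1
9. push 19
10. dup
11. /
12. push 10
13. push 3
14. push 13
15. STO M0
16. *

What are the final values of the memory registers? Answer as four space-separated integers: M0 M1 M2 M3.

After op 1 (RCL M1): stack=[0] mem=[0,0,0,0]
After op 2 (dup): stack=[0,0] mem=[0,0,0,0]
After op 3 (push 16): stack=[0,0,16] mem=[0,0,0,0]
After op 4 (+): stack=[0,16] mem=[0,0,0,0]
After op 5 (STO M0): stack=[0] mem=[16,0,0,0]
After op 6 (pop): stack=[empty] mem=[16,0,0,0]
After op 7 (push 13): stack=[13] mem=[16,0,0,0]
After op 8 (STO M1): stack=[empty] mem=[16,13,0,0]
After op 9 (push 19): stack=[19] mem=[16,13,0,0]
After op 10 (dup): stack=[19,19] mem=[16,13,0,0]
After op 11 (/): stack=[1] mem=[16,13,0,0]
After op 12 (push 10): stack=[1,10] mem=[16,13,0,0]
After op 13 (push 3): stack=[1,10,3] mem=[16,13,0,0]
After op 14 (push 13): stack=[1,10,3,13] mem=[16,13,0,0]
After op 15 (STO M0): stack=[1,10,3] mem=[13,13,0,0]
After op 16 (*): stack=[1,30] mem=[13,13,0,0]

Answer: 13 13 0 0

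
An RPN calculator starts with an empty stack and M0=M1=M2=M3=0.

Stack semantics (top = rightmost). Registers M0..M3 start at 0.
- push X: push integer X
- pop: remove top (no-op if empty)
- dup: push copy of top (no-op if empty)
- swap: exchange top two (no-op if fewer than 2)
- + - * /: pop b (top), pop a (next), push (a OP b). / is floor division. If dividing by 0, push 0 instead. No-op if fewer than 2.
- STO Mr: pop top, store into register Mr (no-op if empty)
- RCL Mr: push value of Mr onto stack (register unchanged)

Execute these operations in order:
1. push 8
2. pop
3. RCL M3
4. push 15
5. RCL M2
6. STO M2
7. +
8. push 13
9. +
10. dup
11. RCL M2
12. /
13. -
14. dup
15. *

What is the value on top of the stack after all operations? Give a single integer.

After op 1 (push 8): stack=[8] mem=[0,0,0,0]
After op 2 (pop): stack=[empty] mem=[0,0,0,0]
After op 3 (RCL M3): stack=[0] mem=[0,0,0,0]
After op 4 (push 15): stack=[0,15] mem=[0,0,0,0]
After op 5 (RCL M2): stack=[0,15,0] mem=[0,0,0,0]
After op 6 (STO M2): stack=[0,15] mem=[0,0,0,0]
After op 7 (+): stack=[15] mem=[0,0,0,0]
After op 8 (push 13): stack=[15,13] mem=[0,0,0,0]
After op 9 (+): stack=[28] mem=[0,0,0,0]
After op 10 (dup): stack=[28,28] mem=[0,0,0,0]
After op 11 (RCL M2): stack=[28,28,0] mem=[0,0,0,0]
After op 12 (/): stack=[28,0] mem=[0,0,0,0]
After op 13 (-): stack=[28] mem=[0,0,0,0]
After op 14 (dup): stack=[28,28] mem=[0,0,0,0]
After op 15 (*): stack=[784] mem=[0,0,0,0]

Answer: 784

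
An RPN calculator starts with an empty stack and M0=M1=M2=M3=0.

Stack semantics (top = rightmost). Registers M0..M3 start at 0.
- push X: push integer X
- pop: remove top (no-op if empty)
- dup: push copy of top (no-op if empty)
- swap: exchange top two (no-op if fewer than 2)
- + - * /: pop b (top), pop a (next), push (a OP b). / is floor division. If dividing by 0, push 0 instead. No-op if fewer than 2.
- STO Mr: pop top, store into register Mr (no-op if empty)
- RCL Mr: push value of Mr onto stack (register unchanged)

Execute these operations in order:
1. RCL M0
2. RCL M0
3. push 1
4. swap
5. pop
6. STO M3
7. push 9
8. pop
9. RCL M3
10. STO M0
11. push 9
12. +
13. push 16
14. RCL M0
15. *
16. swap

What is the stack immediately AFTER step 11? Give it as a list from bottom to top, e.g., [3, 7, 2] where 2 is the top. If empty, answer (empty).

After op 1 (RCL M0): stack=[0] mem=[0,0,0,0]
After op 2 (RCL M0): stack=[0,0] mem=[0,0,0,0]
After op 3 (push 1): stack=[0,0,1] mem=[0,0,0,0]
After op 4 (swap): stack=[0,1,0] mem=[0,0,0,0]
After op 5 (pop): stack=[0,1] mem=[0,0,0,0]
After op 6 (STO M3): stack=[0] mem=[0,0,0,1]
After op 7 (push 9): stack=[0,9] mem=[0,0,0,1]
After op 8 (pop): stack=[0] mem=[0,0,0,1]
After op 9 (RCL M3): stack=[0,1] mem=[0,0,0,1]
After op 10 (STO M0): stack=[0] mem=[1,0,0,1]
After op 11 (push 9): stack=[0,9] mem=[1,0,0,1]

[0, 9]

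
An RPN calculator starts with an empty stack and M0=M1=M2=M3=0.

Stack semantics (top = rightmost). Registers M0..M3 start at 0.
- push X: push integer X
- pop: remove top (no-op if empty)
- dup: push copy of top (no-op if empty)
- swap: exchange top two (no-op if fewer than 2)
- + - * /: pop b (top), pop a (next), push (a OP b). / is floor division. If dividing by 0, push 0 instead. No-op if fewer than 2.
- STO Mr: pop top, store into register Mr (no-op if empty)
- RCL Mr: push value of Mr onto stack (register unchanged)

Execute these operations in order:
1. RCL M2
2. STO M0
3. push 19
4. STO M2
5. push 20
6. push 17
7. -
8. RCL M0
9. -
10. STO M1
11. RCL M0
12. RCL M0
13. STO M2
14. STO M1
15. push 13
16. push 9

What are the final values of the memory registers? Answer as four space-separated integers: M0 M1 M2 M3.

After op 1 (RCL M2): stack=[0] mem=[0,0,0,0]
After op 2 (STO M0): stack=[empty] mem=[0,0,0,0]
After op 3 (push 19): stack=[19] mem=[0,0,0,0]
After op 4 (STO M2): stack=[empty] mem=[0,0,19,0]
After op 5 (push 20): stack=[20] mem=[0,0,19,0]
After op 6 (push 17): stack=[20,17] mem=[0,0,19,0]
After op 7 (-): stack=[3] mem=[0,0,19,0]
After op 8 (RCL M0): stack=[3,0] mem=[0,0,19,0]
After op 9 (-): stack=[3] mem=[0,0,19,0]
After op 10 (STO M1): stack=[empty] mem=[0,3,19,0]
After op 11 (RCL M0): stack=[0] mem=[0,3,19,0]
After op 12 (RCL M0): stack=[0,0] mem=[0,3,19,0]
After op 13 (STO M2): stack=[0] mem=[0,3,0,0]
After op 14 (STO M1): stack=[empty] mem=[0,0,0,0]
After op 15 (push 13): stack=[13] mem=[0,0,0,0]
After op 16 (push 9): stack=[13,9] mem=[0,0,0,0]

Answer: 0 0 0 0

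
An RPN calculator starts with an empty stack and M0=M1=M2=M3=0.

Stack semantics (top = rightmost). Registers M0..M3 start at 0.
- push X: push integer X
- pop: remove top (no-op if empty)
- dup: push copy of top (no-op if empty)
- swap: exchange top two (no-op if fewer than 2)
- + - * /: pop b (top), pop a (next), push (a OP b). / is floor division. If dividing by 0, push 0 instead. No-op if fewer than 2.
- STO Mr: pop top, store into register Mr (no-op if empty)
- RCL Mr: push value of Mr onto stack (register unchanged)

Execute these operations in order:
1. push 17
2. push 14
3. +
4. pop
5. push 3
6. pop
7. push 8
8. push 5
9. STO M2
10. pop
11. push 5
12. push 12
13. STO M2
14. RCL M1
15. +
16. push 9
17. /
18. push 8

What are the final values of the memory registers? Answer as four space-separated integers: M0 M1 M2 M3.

After op 1 (push 17): stack=[17] mem=[0,0,0,0]
After op 2 (push 14): stack=[17,14] mem=[0,0,0,0]
After op 3 (+): stack=[31] mem=[0,0,0,0]
After op 4 (pop): stack=[empty] mem=[0,0,0,0]
After op 5 (push 3): stack=[3] mem=[0,0,0,0]
After op 6 (pop): stack=[empty] mem=[0,0,0,0]
After op 7 (push 8): stack=[8] mem=[0,0,0,0]
After op 8 (push 5): stack=[8,5] mem=[0,0,0,0]
After op 9 (STO M2): stack=[8] mem=[0,0,5,0]
After op 10 (pop): stack=[empty] mem=[0,0,5,0]
After op 11 (push 5): stack=[5] mem=[0,0,5,0]
After op 12 (push 12): stack=[5,12] mem=[0,0,5,0]
After op 13 (STO M2): stack=[5] mem=[0,0,12,0]
After op 14 (RCL M1): stack=[5,0] mem=[0,0,12,0]
After op 15 (+): stack=[5] mem=[0,0,12,0]
After op 16 (push 9): stack=[5,9] mem=[0,0,12,0]
After op 17 (/): stack=[0] mem=[0,0,12,0]
After op 18 (push 8): stack=[0,8] mem=[0,0,12,0]

Answer: 0 0 12 0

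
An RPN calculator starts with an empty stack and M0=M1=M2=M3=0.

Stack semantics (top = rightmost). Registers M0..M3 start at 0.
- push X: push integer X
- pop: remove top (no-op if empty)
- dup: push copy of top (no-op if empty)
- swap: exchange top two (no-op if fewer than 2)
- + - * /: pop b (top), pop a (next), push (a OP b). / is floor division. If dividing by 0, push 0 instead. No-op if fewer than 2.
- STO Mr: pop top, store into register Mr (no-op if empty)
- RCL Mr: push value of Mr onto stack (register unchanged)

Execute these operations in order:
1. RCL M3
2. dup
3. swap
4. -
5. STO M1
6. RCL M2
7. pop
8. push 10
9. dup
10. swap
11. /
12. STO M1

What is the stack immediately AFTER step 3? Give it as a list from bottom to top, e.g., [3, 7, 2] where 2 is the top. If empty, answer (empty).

After op 1 (RCL M3): stack=[0] mem=[0,0,0,0]
After op 2 (dup): stack=[0,0] mem=[0,0,0,0]
After op 3 (swap): stack=[0,0] mem=[0,0,0,0]

[0, 0]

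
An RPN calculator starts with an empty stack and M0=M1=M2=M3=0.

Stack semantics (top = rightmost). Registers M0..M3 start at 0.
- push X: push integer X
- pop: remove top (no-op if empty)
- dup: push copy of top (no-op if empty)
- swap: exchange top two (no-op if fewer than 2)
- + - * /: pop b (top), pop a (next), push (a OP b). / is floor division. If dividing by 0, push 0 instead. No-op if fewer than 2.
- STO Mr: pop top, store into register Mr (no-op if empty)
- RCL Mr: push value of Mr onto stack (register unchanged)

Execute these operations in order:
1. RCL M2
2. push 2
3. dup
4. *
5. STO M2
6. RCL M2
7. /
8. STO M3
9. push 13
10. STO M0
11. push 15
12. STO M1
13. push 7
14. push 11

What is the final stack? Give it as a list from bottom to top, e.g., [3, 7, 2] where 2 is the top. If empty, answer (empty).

Answer: [7, 11]

Derivation:
After op 1 (RCL M2): stack=[0] mem=[0,0,0,0]
After op 2 (push 2): stack=[0,2] mem=[0,0,0,0]
After op 3 (dup): stack=[0,2,2] mem=[0,0,0,0]
After op 4 (*): stack=[0,4] mem=[0,0,0,0]
After op 5 (STO M2): stack=[0] mem=[0,0,4,0]
After op 6 (RCL M2): stack=[0,4] mem=[0,0,4,0]
After op 7 (/): stack=[0] mem=[0,0,4,0]
After op 8 (STO M3): stack=[empty] mem=[0,0,4,0]
After op 9 (push 13): stack=[13] mem=[0,0,4,0]
After op 10 (STO M0): stack=[empty] mem=[13,0,4,0]
After op 11 (push 15): stack=[15] mem=[13,0,4,0]
After op 12 (STO M1): stack=[empty] mem=[13,15,4,0]
After op 13 (push 7): stack=[7] mem=[13,15,4,0]
After op 14 (push 11): stack=[7,11] mem=[13,15,4,0]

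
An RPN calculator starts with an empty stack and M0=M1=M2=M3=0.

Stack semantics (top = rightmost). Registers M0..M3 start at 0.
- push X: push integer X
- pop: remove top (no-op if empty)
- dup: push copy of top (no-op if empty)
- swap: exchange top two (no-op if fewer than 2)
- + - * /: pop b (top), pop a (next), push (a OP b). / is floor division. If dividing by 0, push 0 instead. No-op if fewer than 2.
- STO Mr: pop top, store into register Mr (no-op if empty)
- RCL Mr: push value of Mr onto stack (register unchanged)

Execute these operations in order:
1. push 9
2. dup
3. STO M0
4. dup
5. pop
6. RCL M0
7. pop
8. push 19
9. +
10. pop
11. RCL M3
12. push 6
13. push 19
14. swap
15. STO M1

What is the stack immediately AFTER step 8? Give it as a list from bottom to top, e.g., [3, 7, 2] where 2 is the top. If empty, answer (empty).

After op 1 (push 9): stack=[9] mem=[0,0,0,0]
After op 2 (dup): stack=[9,9] mem=[0,0,0,0]
After op 3 (STO M0): stack=[9] mem=[9,0,0,0]
After op 4 (dup): stack=[9,9] mem=[9,0,0,0]
After op 5 (pop): stack=[9] mem=[9,0,0,0]
After op 6 (RCL M0): stack=[9,9] mem=[9,0,0,0]
After op 7 (pop): stack=[9] mem=[9,0,0,0]
After op 8 (push 19): stack=[9,19] mem=[9,0,0,0]

[9, 19]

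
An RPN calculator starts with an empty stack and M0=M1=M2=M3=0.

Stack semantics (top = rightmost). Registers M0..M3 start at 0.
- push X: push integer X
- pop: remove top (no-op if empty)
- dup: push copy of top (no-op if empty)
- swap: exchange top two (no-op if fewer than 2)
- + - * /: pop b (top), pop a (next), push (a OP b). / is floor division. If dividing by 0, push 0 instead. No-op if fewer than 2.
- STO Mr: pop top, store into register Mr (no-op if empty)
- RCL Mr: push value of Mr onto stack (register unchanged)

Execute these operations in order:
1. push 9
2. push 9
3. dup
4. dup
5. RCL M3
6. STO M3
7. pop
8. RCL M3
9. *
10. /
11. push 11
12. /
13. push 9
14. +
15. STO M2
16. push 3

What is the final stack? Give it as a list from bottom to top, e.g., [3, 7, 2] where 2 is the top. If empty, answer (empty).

Answer: [9, 3]

Derivation:
After op 1 (push 9): stack=[9] mem=[0,0,0,0]
After op 2 (push 9): stack=[9,9] mem=[0,0,0,0]
After op 3 (dup): stack=[9,9,9] mem=[0,0,0,0]
After op 4 (dup): stack=[9,9,9,9] mem=[0,0,0,0]
After op 5 (RCL M3): stack=[9,9,9,9,0] mem=[0,0,0,0]
After op 6 (STO M3): stack=[9,9,9,9] mem=[0,0,0,0]
After op 7 (pop): stack=[9,9,9] mem=[0,0,0,0]
After op 8 (RCL M3): stack=[9,9,9,0] mem=[0,0,0,0]
After op 9 (*): stack=[9,9,0] mem=[0,0,0,0]
After op 10 (/): stack=[9,0] mem=[0,0,0,0]
After op 11 (push 11): stack=[9,0,11] mem=[0,0,0,0]
After op 12 (/): stack=[9,0] mem=[0,0,0,0]
After op 13 (push 9): stack=[9,0,9] mem=[0,0,0,0]
After op 14 (+): stack=[9,9] mem=[0,0,0,0]
After op 15 (STO M2): stack=[9] mem=[0,0,9,0]
After op 16 (push 3): stack=[9,3] mem=[0,0,9,0]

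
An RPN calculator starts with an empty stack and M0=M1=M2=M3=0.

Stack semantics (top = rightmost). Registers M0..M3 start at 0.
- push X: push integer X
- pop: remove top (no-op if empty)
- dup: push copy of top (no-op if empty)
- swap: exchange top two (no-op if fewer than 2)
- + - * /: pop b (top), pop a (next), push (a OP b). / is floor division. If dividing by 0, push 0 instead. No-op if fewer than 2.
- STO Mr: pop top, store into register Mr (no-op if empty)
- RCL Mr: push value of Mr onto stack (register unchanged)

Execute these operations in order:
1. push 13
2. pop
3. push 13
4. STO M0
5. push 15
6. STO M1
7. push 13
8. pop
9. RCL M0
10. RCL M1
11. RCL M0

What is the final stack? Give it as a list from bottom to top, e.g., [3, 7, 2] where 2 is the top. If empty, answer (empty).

After op 1 (push 13): stack=[13] mem=[0,0,0,0]
After op 2 (pop): stack=[empty] mem=[0,0,0,0]
After op 3 (push 13): stack=[13] mem=[0,0,0,0]
After op 4 (STO M0): stack=[empty] mem=[13,0,0,0]
After op 5 (push 15): stack=[15] mem=[13,0,0,0]
After op 6 (STO M1): stack=[empty] mem=[13,15,0,0]
After op 7 (push 13): stack=[13] mem=[13,15,0,0]
After op 8 (pop): stack=[empty] mem=[13,15,0,0]
After op 9 (RCL M0): stack=[13] mem=[13,15,0,0]
After op 10 (RCL M1): stack=[13,15] mem=[13,15,0,0]
After op 11 (RCL M0): stack=[13,15,13] mem=[13,15,0,0]

Answer: [13, 15, 13]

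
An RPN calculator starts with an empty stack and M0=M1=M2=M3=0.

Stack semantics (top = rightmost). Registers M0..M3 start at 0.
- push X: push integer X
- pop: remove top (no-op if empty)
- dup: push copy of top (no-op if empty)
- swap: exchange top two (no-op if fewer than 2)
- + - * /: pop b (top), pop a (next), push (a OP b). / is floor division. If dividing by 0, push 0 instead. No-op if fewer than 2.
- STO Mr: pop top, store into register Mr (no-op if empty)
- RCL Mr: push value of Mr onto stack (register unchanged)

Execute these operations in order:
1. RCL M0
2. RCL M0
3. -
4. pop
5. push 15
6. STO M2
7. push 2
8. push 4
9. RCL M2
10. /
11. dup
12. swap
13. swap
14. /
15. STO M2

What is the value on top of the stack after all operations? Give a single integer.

After op 1 (RCL M0): stack=[0] mem=[0,0,0,0]
After op 2 (RCL M0): stack=[0,0] mem=[0,0,0,0]
After op 3 (-): stack=[0] mem=[0,0,0,0]
After op 4 (pop): stack=[empty] mem=[0,0,0,0]
After op 5 (push 15): stack=[15] mem=[0,0,0,0]
After op 6 (STO M2): stack=[empty] mem=[0,0,15,0]
After op 7 (push 2): stack=[2] mem=[0,0,15,0]
After op 8 (push 4): stack=[2,4] mem=[0,0,15,0]
After op 9 (RCL M2): stack=[2,4,15] mem=[0,0,15,0]
After op 10 (/): stack=[2,0] mem=[0,0,15,0]
After op 11 (dup): stack=[2,0,0] mem=[0,0,15,0]
After op 12 (swap): stack=[2,0,0] mem=[0,0,15,0]
After op 13 (swap): stack=[2,0,0] mem=[0,0,15,0]
After op 14 (/): stack=[2,0] mem=[0,0,15,0]
After op 15 (STO M2): stack=[2] mem=[0,0,0,0]

Answer: 2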